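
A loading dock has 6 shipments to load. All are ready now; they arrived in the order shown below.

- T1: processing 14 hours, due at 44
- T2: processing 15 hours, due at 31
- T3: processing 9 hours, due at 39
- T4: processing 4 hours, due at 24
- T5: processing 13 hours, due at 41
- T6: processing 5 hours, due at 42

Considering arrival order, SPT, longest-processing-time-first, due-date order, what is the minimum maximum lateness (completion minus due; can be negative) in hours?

FIFO (arrival order): T1 T2 T3 T4 T5 T6.
T1: 0→14, due 44, lateness -30
T2: 14→29, due 31, lateness -2
T3: 29→38, due 39, lateness -1
T4: 38→42, due 24, lateness 18
T5: 42→55, due 41, lateness 14
T6: 55→60, due 42, lateness 18
Maximum = 18.
SPT (increasing processing time): T4 T6 T3 T5 T1 T2.
T4: 0→4, due 24, lateness -20
T6: 4→9, due 42, lateness -33
T3: 9→18, due 39, lateness -21
T5: 18→31, due 41, lateness -10
T1: 31→45, due 44, lateness 1
T2: 45→60, due 31, lateness 29
Maximum = 29.
LPT (decreasing processing time): T2 T1 T5 T3 T6 T4.
T2: 0→15, due 31, lateness -16
T1: 15→29, due 44, lateness -15
T5: 29→42, due 41, lateness 1
T3: 42→51, due 39, lateness 12
T6: 51→56, due 42, lateness 14
T4: 56→60, due 24, lateness 36
Maximum = 36.
EDD (increasing due date): T4 T2 T3 T5 T6 T1.
T4: 0→4, due 24, lateness -20
T2: 4→19, due 31, lateness -12
T3: 19→28, due 39, lateness -11
T5: 28→41, due 41, lateness 0
T6: 41→46, due 42, lateness 4
T1: 46→60, due 44, lateness 16
Maximum = 16.
FIFO 18, SPT 29, LPT 36, EDD 16 → minimum 16.

16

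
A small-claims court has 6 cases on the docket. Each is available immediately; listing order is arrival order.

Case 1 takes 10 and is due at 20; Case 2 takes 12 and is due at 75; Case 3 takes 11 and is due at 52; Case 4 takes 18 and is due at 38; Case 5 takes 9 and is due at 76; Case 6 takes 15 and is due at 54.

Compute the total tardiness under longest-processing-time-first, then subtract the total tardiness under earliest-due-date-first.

LPT (decreasing processing time): Case 4 Case 6 Case 2 Case 3 Case 1 Case 5.
Case 4: 0→18, due 38, tardiness 0
Case 6: 18→33, due 54, tardiness 0
Case 2: 33→45, due 75, tardiness 0
Case 3: 45→56, due 52, tardiness 4
Case 1: 56→66, due 20, tardiness 46
Case 5: 66→75, due 76, tardiness 0
Sum = 0+0+0+4+46+0 = 50.
EDD (increasing due date): Case 1 Case 4 Case 3 Case 6 Case 2 Case 5.
Case 1: 0→10, due 20, tardiness 0
Case 4: 10→28, due 38, tardiness 0
Case 3: 28→39, due 52, tardiness 0
Case 6: 39→54, due 54, tardiness 0
Case 2: 54→66, due 75, tardiness 0
Case 5: 66→75, due 76, tardiness 0
Sum = 0+0+0+0+0+0 = 0.
Difference = 50 − 0 = 50.

50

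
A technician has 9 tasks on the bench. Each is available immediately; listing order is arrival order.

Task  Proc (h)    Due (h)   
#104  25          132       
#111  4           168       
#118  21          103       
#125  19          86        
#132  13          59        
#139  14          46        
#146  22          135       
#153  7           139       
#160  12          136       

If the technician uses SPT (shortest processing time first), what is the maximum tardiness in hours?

SPT (increasing processing time): #111 #153 #160 #132 #139 #125 #118 #146 #104.
#111: 0→4, due 168, tardiness 0
#153: 4→11, due 139, tardiness 0
#160: 11→23, due 136, tardiness 0
#132: 23→36, due 59, tardiness 0
#139: 36→50, due 46, tardiness 4
#125: 50→69, due 86, tardiness 0
#118: 69→90, due 103, tardiness 0
#146: 90→112, due 135, tardiness 0
#104: 112→137, due 132, tardiness 5
Maximum = 5.

5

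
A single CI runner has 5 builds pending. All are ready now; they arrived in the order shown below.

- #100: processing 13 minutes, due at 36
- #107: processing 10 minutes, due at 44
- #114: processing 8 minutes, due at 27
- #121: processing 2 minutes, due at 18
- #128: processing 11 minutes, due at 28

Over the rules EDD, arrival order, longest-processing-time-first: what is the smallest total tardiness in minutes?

EDD (increasing due date): #121 #114 #128 #100 #107.
#121: 0→2, due 18, tardiness 0
#114: 2→10, due 27, tardiness 0
#128: 10→21, due 28, tardiness 0
#100: 21→34, due 36, tardiness 0
#107: 34→44, due 44, tardiness 0
Sum = 0+0+0+0+0 = 0.
FIFO (arrival order): #100 #107 #114 #121 #128.
#100: 0→13, due 36, tardiness 0
#107: 13→23, due 44, tardiness 0
#114: 23→31, due 27, tardiness 4
#121: 31→33, due 18, tardiness 15
#128: 33→44, due 28, tardiness 16
Sum = 0+0+4+15+16 = 35.
LPT (decreasing processing time): #100 #128 #107 #114 #121.
#100: 0→13, due 36, tardiness 0
#128: 13→24, due 28, tardiness 0
#107: 24→34, due 44, tardiness 0
#114: 34→42, due 27, tardiness 15
#121: 42→44, due 18, tardiness 26
Sum = 0+0+0+15+26 = 41.
EDD 0, FIFO 35, LPT 41 → minimum 0.

0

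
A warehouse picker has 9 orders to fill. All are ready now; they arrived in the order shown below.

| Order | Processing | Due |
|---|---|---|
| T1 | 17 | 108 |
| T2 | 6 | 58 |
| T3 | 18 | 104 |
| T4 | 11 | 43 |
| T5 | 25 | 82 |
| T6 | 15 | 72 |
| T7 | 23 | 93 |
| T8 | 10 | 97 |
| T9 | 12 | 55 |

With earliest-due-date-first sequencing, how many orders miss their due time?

EDD (increasing due date): T4 T9 T2 T6 T5 T7 T8 T3 T1.
T4: 0→11, due 43, tardiness 0
T9: 11→23, due 55, tardiness 0
T2: 23→29, due 58, tardiness 0
T6: 29→44, due 72, tardiness 0
T5: 44→69, due 82, tardiness 0
T7: 69→92, due 93, tardiness 0
T8: 92→102, due 97, tardiness 5
T3: 102→120, due 104, tardiness 16
T1: 120→137, due 108, tardiness 29
Late orders: 3.

3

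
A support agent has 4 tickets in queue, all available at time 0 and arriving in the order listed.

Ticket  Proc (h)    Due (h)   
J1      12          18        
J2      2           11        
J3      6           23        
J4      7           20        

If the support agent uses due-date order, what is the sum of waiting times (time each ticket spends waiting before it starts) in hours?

EDD (increasing due date): J2 J1 J4 J3.
J2: waits 0, runs 0→2
J1: waits 2, runs 2→14
J4: waits 14, runs 14→21
J3: waits 21, runs 21→27
Sum = 0+2+14+21 = 37.

37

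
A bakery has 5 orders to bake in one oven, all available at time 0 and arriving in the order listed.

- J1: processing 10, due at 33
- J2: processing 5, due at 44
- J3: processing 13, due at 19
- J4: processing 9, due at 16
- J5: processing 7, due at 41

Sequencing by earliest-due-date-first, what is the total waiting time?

102

EDD (increasing due date): J4 J3 J1 J5 J2.
J4: waits 0, runs 0→9
J3: waits 9, runs 9→22
J1: waits 22, runs 22→32
J5: waits 32, runs 32→39
J2: waits 39, runs 39→44
Sum = 0+9+22+32+39 = 102.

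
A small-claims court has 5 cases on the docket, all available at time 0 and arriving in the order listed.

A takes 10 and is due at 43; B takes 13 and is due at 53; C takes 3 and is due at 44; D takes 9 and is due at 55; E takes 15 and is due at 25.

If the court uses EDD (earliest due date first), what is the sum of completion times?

EDD (increasing due date): E A C B D.
E: 0→15
A: 15→25
C: 25→28
B: 28→41
D: 41→50
Sum = 15+25+28+41+50 = 159.

159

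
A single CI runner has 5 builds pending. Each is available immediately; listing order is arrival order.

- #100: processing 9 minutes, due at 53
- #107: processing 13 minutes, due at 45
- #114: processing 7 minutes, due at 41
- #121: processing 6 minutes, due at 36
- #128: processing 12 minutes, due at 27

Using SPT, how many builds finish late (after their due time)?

SPT (increasing processing time): #121 #114 #100 #128 #107.
#121: 0→6, due 36, tardiness 0
#114: 6→13, due 41, tardiness 0
#100: 13→22, due 53, tardiness 0
#128: 22→34, due 27, tardiness 7
#107: 34→47, due 45, tardiness 2
Late builds: 2.

2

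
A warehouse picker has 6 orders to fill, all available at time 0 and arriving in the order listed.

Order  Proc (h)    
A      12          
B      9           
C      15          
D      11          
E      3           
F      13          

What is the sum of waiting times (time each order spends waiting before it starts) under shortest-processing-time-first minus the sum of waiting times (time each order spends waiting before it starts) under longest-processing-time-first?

-73

SPT (increasing processing time): E B D A F C.
E: waits 0, runs 0→3
B: waits 3, runs 3→12
D: waits 12, runs 12→23
A: waits 23, runs 23→35
F: waits 35, runs 35→48
C: waits 48, runs 48→63
Sum = 0+3+12+23+35+48 = 121.
LPT (decreasing processing time): C F A D B E.
C: waits 0, runs 0→15
F: waits 15, runs 15→28
A: waits 28, runs 28→40
D: waits 40, runs 40→51
B: waits 51, runs 51→60
E: waits 60, runs 60→63
Sum = 0+15+28+40+51+60 = 194.
Difference = 121 − 194 = -73.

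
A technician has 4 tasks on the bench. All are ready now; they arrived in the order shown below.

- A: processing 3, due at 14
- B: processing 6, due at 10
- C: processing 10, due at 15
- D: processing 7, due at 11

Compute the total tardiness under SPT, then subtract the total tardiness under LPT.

-15

SPT (increasing processing time): A B D C.
A: 0→3, due 14, tardiness 0
B: 3→9, due 10, tardiness 0
D: 9→16, due 11, tardiness 5
C: 16→26, due 15, tardiness 11
Sum = 0+0+5+11 = 16.
LPT (decreasing processing time): C D B A.
C: 0→10, due 15, tardiness 0
D: 10→17, due 11, tardiness 6
B: 17→23, due 10, tardiness 13
A: 23→26, due 14, tardiness 12
Sum = 0+6+13+12 = 31.
Difference = 16 − 31 = -15.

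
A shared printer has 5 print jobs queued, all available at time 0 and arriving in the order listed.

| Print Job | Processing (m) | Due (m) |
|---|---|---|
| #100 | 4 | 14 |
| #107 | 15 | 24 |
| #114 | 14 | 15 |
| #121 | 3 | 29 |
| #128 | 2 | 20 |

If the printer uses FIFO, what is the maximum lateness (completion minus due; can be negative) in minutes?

FIFO (arrival order): #100 #107 #114 #121 #128.
#100: 0→4, due 14, lateness -10
#107: 4→19, due 24, lateness -5
#114: 19→33, due 15, lateness 18
#121: 33→36, due 29, lateness 7
#128: 36→38, due 20, lateness 18
Maximum = 18.

18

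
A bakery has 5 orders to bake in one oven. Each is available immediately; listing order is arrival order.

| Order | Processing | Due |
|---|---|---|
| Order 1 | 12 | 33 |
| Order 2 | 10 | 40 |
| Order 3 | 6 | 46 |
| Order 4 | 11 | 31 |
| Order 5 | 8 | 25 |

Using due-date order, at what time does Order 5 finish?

8

EDD (increasing due date): Order 5 Order 4 Order 1 Order 2 Order 3.
Order 5: 0→8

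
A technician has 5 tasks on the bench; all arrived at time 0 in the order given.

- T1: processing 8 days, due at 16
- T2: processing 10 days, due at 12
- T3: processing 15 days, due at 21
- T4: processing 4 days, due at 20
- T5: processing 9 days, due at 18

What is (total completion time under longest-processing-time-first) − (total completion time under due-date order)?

30

LPT (decreasing processing time): T3 T2 T5 T1 T4.
T3: 0→15
T2: 15→25
T5: 25→34
T1: 34→42
T4: 42→46
Sum = 15+25+34+42+46 = 162.
EDD (increasing due date): T2 T1 T5 T4 T3.
T2: 0→10
T1: 10→18
T5: 18→27
T4: 27→31
T3: 31→46
Sum = 10+18+27+31+46 = 132.
Difference = 162 − 132 = 30.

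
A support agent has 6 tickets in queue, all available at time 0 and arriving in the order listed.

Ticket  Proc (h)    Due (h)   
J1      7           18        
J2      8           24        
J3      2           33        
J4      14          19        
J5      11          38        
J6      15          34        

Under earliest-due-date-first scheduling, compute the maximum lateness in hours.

19

EDD (increasing due date): J1 J4 J2 J3 J6 J5.
J1: 0→7, due 18, lateness -11
J4: 7→21, due 19, lateness 2
J2: 21→29, due 24, lateness 5
J3: 29→31, due 33, lateness -2
J6: 31→46, due 34, lateness 12
J5: 46→57, due 38, lateness 19
Maximum = 19.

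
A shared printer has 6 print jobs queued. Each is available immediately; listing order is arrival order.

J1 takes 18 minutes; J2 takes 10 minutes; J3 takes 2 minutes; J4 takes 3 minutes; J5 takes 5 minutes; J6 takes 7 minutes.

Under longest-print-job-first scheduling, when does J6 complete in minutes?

LPT (decreasing processing time): J1 J2 J6 J5 J4 J3.
J1: 0→18
J2: 18→28
J6: 28→35

35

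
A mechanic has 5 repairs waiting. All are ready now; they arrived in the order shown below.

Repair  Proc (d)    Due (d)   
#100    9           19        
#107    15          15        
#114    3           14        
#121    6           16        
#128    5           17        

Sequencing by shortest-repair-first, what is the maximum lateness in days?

23

SPT (increasing processing time): #114 #128 #121 #100 #107.
#114: 0→3, due 14, lateness -11
#128: 3→8, due 17, lateness -9
#121: 8→14, due 16, lateness -2
#100: 14→23, due 19, lateness 4
#107: 23→38, due 15, lateness 23
Maximum = 23.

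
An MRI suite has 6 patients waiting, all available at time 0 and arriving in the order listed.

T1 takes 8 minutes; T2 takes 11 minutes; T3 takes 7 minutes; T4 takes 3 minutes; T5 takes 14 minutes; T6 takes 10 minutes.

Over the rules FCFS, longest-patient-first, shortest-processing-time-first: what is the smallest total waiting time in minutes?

FIFO (arrival order): T1 T2 T3 T4 T5 T6.
T1: waits 0, runs 0→8
T2: waits 8, runs 8→19
T3: waits 19, runs 19→26
T4: waits 26, runs 26→29
T5: waits 29, runs 29→43
T6: waits 43, runs 43→53
Sum = 0+8+19+26+29+43 = 125.
LPT (decreasing processing time): T5 T2 T6 T1 T3 T4.
T5: waits 0, runs 0→14
T2: waits 14, runs 14→25
T6: waits 25, runs 25→35
T1: waits 35, runs 35→43
T3: waits 43, runs 43→50
T4: waits 50, runs 50→53
Sum = 0+14+25+35+43+50 = 167.
SPT (increasing processing time): T4 T3 T1 T6 T2 T5.
T4: waits 0, runs 0→3
T3: waits 3, runs 3→10
T1: waits 10, runs 10→18
T6: waits 18, runs 18→28
T2: waits 28, runs 28→39
T5: waits 39, runs 39→53
Sum = 0+3+10+18+28+39 = 98.
FIFO 125, LPT 167, SPT 98 → minimum 98.

98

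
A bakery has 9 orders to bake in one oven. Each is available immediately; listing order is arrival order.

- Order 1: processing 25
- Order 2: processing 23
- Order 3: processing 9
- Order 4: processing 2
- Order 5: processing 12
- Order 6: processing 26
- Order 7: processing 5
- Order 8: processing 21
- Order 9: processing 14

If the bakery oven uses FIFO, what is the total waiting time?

FIFO (arrival order): Order 1 Order 2 Order 3 Order 4 Order 5 Order 6 Order 7 Order 8 Order 9.
Order 1: waits 0, runs 0→25
Order 2: waits 25, runs 25→48
Order 3: waits 48, runs 48→57
Order 4: waits 57, runs 57→59
Order 5: waits 59, runs 59→71
Order 6: waits 71, runs 71→97
Order 7: waits 97, runs 97→102
Order 8: waits 102, runs 102→123
Order 9: waits 123, runs 123→137
Sum = 0+25+48+57+59+71+97+102+123 = 582.

582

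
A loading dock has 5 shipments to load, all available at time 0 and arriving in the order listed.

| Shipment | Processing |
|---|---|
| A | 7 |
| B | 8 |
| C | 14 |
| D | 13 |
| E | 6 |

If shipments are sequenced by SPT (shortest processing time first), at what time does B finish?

SPT (increasing processing time): E A B D C.
E: 0→6
A: 6→13
B: 13→21

21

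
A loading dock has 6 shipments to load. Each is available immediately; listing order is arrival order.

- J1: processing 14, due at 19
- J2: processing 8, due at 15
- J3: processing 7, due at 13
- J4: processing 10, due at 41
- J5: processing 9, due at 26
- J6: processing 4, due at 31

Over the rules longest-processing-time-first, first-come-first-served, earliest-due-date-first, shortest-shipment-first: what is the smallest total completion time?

LPT (decreasing processing time): J1 J4 J5 J2 J3 J6.
J1: 0→14
J4: 14→24
J5: 24→33
J2: 33→41
J3: 41→48
J6: 48→52
Sum = 14+24+33+41+48+52 = 212.
FIFO (arrival order): J1 J2 J3 J4 J5 J6.
J1: 0→14
J2: 14→22
J3: 22→29
J4: 29→39
J5: 39→48
J6: 48→52
Sum = 14+22+29+39+48+52 = 204.
EDD (increasing due date): J3 J2 J1 J5 J6 J4.
J3: 0→7
J2: 7→15
J1: 15→29
J5: 29→38
J6: 38→42
J4: 42→52
Sum = 7+15+29+38+42+52 = 183.
SPT (increasing processing time): J6 J3 J2 J5 J4 J1.
J6: 0→4
J3: 4→11
J2: 11→19
J5: 19→28
J4: 28→38
J1: 38→52
Sum = 4+11+19+28+38+52 = 152.
LPT 212, FIFO 204, EDD 183, SPT 152 → minimum 152.

152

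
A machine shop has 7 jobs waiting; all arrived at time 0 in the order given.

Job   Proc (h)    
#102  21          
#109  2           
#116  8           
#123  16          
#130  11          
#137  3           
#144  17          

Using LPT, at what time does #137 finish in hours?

LPT (decreasing processing time): #102 #144 #123 #130 #116 #137 #109.
#102: 0→21
#144: 21→38
#123: 38→54
#130: 54→65
#116: 65→73
#137: 73→76

76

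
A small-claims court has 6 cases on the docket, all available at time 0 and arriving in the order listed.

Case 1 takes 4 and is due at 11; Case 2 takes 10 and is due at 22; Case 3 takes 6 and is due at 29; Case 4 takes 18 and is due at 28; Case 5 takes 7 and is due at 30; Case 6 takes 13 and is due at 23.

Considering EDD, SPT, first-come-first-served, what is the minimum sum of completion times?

156

EDD (increasing due date): Case 1 Case 2 Case 6 Case 4 Case 3 Case 5.
Case 1: 0→4
Case 2: 4→14
Case 6: 14→27
Case 4: 27→45
Case 3: 45→51
Case 5: 51→58
Sum = 4+14+27+45+51+58 = 199.
SPT (increasing processing time): Case 1 Case 3 Case 5 Case 2 Case 6 Case 4.
Case 1: 0→4
Case 3: 4→10
Case 5: 10→17
Case 2: 17→27
Case 6: 27→40
Case 4: 40→58
Sum = 4+10+17+27+40+58 = 156.
FIFO (arrival order): Case 1 Case 2 Case 3 Case 4 Case 5 Case 6.
Case 1: 0→4
Case 2: 4→14
Case 3: 14→20
Case 4: 20→38
Case 5: 38→45
Case 6: 45→58
Sum = 4+14+20+38+45+58 = 179.
EDD 199, SPT 156, FIFO 179 → minimum 156.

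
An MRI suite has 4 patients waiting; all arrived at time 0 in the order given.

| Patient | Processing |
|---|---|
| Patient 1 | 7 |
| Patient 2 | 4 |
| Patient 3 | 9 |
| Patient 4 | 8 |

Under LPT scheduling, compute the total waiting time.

LPT (decreasing processing time): Patient 3 Patient 4 Patient 1 Patient 2.
Patient 3: waits 0, runs 0→9
Patient 4: waits 9, runs 9→17
Patient 1: waits 17, runs 17→24
Patient 2: waits 24, runs 24→28
Sum = 0+9+17+24 = 50.

50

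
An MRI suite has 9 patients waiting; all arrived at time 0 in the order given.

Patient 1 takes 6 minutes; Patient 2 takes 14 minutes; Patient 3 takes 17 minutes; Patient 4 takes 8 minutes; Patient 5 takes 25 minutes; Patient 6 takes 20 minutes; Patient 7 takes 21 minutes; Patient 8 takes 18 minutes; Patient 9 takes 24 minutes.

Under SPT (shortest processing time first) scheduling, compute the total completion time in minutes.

624

SPT (increasing processing time): Patient 1 Patient 4 Patient 2 Patient 3 Patient 8 Patient 6 Patient 7 Patient 9 Patient 5.
Patient 1: 0→6
Patient 4: 6→14
Patient 2: 14→28
Patient 3: 28→45
Patient 8: 45→63
Patient 6: 63→83
Patient 7: 83→104
Patient 9: 104→128
Patient 5: 128→153
Sum = 6+14+28+45+63+83+104+128+153 = 624.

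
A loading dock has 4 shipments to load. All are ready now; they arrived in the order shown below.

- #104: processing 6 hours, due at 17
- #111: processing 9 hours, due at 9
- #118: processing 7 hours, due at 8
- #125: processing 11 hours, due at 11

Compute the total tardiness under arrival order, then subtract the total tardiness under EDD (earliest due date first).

FIFO (arrival order): #104 #111 #118 #125.
#104: 0→6, due 17, tardiness 0
#111: 6→15, due 9, tardiness 6
#118: 15→22, due 8, tardiness 14
#125: 22→33, due 11, tardiness 22
Sum = 0+6+14+22 = 42.
EDD (increasing due date): #118 #111 #125 #104.
#118: 0→7, due 8, tardiness 0
#111: 7→16, due 9, tardiness 7
#125: 16→27, due 11, tardiness 16
#104: 27→33, due 17, tardiness 16
Sum = 0+7+16+16 = 39.
Difference = 42 − 39 = 3.

3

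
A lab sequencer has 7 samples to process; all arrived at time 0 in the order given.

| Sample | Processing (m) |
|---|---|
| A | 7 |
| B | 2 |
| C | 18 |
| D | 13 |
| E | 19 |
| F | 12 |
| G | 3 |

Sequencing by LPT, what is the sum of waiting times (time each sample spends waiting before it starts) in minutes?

309

LPT (decreasing processing time): E C D F A G B.
E: waits 0, runs 0→19
C: waits 19, runs 19→37
D: waits 37, runs 37→50
F: waits 50, runs 50→62
A: waits 62, runs 62→69
G: waits 69, runs 69→72
B: waits 72, runs 72→74
Sum = 0+19+37+50+62+69+72 = 309.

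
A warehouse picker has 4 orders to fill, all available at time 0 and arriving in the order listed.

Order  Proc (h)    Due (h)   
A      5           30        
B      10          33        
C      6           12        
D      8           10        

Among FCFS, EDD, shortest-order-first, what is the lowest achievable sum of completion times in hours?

64

FIFO (arrival order): A B C D.
A: 0→5
B: 5→15
C: 15→21
D: 21→29
Sum = 5+15+21+29 = 70.
EDD (increasing due date): D C A B.
D: 0→8
C: 8→14
A: 14→19
B: 19→29
Sum = 8+14+19+29 = 70.
SPT (increasing processing time): A C D B.
A: 0→5
C: 5→11
D: 11→19
B: 19→29
Sum = 5+11+19+29 = 64.
FIFO 70, EDD 70, SPT 64 → minimum 64.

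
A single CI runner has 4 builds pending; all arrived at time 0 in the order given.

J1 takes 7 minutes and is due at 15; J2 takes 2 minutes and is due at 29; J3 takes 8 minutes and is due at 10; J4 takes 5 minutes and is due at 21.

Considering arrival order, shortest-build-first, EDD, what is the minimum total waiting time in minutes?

FIFO (arrival order): J1 J2 J3 J4.
J1: waits 0, runs 0→7
J2: waits 7, runs 7→9
J3: waits 9, runs 9→17
J4: waits 17, runs 17→22
Sum = 0+7+9+17 = 33.
SPT (increasing processing time): J2 J4 J1 J3.
J2: waits 0, runs 0→2
J4: waits 2, runs 2→7
J1: waits 7, runs 7→14
J3: waits 14, runs 14→22
Sum = 0+2+7+14 = 23.
EDD (increasing due date): J3 J1 J4 J2.
J3: waits 0, runs 0→8
J1: waits 8, runs 8→15
J4: waits 15, runs 15→20
J2: waits 20, runs 20→22
Sum = 0+8+15+20 = 43.
FIFO 33, SPT 23, EDD 43 → minimum 23.

23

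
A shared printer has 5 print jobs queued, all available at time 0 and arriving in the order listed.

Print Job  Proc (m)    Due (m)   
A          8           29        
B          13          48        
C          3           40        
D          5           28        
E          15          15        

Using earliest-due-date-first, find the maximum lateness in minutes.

0

EDD (increasing due date): E D A C B.
E: 0→15, due 15, lateness 0
D: 15→20, due 28, lateness -8
A: 20→28, due 29, lateness -1
C: 28→31, due 40, lateness -9
B: 31→44, due 48, lateness -4
Maximum = 0.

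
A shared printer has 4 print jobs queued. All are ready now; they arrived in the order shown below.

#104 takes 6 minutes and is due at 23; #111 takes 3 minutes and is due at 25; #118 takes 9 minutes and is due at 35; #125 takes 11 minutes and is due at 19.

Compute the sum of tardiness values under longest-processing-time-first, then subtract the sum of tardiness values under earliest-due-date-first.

LPT (decreasing processing time): #125 #118 #104 #111.
#125: 0→11, due 19, tardiness 0
#118: 11→20, due 35, tardiness 0
#104: 20→26, due 23, tardiness 3
#111: 26→29, due 25, tardiness 4
Sum = 0+0+3+4 = 7.
EDD (increasing due date): #125 #104 #111 #118.
#125: 0→11, due 19, tardiness 0
#104: 11→17, due 23, tardiness 0
#111: 17→20, due 25, tardiness 0
#118: 20→29, due 35, tardiness 0
Sum = 0+0+0+0 = 0.
Difference = 7 − 0 = 7.

7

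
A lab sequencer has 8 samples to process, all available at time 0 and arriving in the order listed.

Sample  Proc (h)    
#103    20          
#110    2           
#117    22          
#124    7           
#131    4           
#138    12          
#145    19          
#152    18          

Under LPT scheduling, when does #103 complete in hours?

LPT (decreasing processing time): #117 #103 #145 #152 #138 #124 #131 #110.
#117: 0→22
#103: 22→42

42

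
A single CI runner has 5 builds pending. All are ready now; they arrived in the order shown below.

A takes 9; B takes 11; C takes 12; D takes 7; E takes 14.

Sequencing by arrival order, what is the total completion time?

153

FIFO (arrival order): A B C D E.
A: 0→9
B: 9→20
C: 20→32
D: 32→39
E: 39→53
Sum = 9+20+32+39+53 = 153.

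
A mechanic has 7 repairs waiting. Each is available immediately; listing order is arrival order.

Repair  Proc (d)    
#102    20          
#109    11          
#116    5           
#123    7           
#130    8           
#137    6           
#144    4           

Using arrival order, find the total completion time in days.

299

FIFO (arrival order): #102 #109 #116 #123 #130 #137 #144.
#102: 0→20
#109: 20→31
#116: 31→36
#123: 36→43
#130: 43→51
#137: 51→57
#144: 57→61
Sum = 20+31+36+43+51+57+61 = 299.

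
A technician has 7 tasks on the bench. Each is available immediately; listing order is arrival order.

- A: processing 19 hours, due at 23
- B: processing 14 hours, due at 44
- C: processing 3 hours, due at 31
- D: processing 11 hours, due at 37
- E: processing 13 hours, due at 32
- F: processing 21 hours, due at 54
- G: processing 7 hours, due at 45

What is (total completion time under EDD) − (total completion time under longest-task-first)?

EDD (increasing due date): A C E D B G F.
A: 0→19
C: 19→22
E: 22→35
D: 35→46
B: 46→60
G: 60→67
F: 67→88
Sum = 19+22+35+46+60+67+88 = 337.
LPT (decreasing processing time): F A B E D G C.
F: 0→21
A: 21→40
B: 40→54
E: 54→67
D: 67→78
G: 78→85
C: 85→88
Sum = 21+40+54+67+78+85+88 = 433.
Difference = 337 − 433 = -96.

-96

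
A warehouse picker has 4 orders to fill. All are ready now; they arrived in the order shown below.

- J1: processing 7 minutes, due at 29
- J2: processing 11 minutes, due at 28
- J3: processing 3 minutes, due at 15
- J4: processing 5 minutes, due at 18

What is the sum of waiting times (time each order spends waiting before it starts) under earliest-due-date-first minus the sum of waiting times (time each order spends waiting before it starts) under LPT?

-22

EDD (increasing due date): J3 J4 J2 J1.
J3: waits 0, runs 0→3
J4: waits 3, runs 3→8
J2: waits 8, runs 8→19
J1: waits 19, runs 19→26
Sum = 0+3+8+19 = 30.
LPT (decreasing processing time): J2 J1 J4 J3.
J2: waits 0, runs 0→11
J1: waits 11, runs 11→18
J4: waits 18, runs 18→23
J3: waits 23, runs 23→26
Sum = 0+11+18+23 = 52.
Difference = 30 − 52 = -22.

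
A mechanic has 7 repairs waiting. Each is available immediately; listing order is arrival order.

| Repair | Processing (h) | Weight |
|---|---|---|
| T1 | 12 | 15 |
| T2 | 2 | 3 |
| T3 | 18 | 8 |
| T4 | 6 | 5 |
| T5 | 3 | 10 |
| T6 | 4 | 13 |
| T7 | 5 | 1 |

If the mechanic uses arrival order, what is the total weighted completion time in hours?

FIFO (arrival order): T1 T2 T3 T4 T5 T6 T7.
T1: finishes 12, weight 15, w·C = 180
T2: finishes 14, weight 3, w·C = 42
T3: finishes 32, weight 8, w·C = 256
T4: finishes 38, weight 5, w·C = 190
T5: finishes 41, weight 10, w·C = 410
T6: finishes 45, weight 13, w·C = 585
T7: finishes 50, weight 1, w·C = 50
Sum = 180+42+256+190+410+585+50 = 1713.

1713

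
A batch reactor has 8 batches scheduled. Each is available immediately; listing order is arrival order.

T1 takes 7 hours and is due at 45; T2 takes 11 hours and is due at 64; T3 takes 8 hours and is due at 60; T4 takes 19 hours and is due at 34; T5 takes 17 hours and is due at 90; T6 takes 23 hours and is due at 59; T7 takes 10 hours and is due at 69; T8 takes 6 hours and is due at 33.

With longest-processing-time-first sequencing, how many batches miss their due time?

6

LPT (decreasing processing time): T6 T4 T5 T2 T7 T3 T1 T8.
T6: 0→23, due 59, tardiness 0
T4: 23→42, due 34, tardiness 8
T5: 42→59, due 90, tardiness 0
T2: 59→70, due 64, tardiness 6
T7: 70→80, due 69, tardiness 11
T3: 80→88, due 60, tardiness 28
T1: 88→95, due 45, tardiness 50
T8: 95→101, due 33, tardiness 68
Late batches: 6.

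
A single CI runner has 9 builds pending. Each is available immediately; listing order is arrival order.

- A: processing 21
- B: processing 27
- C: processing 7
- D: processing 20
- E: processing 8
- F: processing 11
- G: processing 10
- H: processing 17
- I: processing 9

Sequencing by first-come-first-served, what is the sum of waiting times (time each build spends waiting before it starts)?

601

FIFO (arrival order): A B C D E F G H I.
A: waits 0, runs 0→21
B: waits 21, runs 21→48
C: waits 48, runs 48→55
D: waits 55, runs 55→75
E: waits 75, runs 75→83
F: waits 83, runs 83→94
G: waits 94, runs 94→104
H: waits 104, runs 104→121
I: waits 121, runs 121→130
Sum = 0+21+48+55+75+83+94+104+121 = 601.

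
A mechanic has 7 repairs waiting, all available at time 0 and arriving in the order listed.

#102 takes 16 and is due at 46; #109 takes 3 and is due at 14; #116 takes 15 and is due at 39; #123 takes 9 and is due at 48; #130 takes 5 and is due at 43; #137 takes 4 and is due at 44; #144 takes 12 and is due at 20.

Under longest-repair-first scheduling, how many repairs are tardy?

5

LPT (decreasing processing time): #102 #116 #144 #123 #130 #137 #109.
#102: 0→16, due 46, tardiness 0
#116: 16→31, due 39, tardiness 0
#144: 31→43, due 20, tardiness 23
#123: 43→52, due 48, tardiness 4
#130: 52→57, due 43, tardiness 14
#137: 57→61, due 44, tardiness 17
#109: 61→64, due 14, tardiness 50
Late repairs: 5.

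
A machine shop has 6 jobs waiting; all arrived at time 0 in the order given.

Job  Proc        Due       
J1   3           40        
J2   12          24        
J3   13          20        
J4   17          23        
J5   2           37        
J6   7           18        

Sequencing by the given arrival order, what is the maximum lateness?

36

FIFO (arrival order): J1 J2 J3 J4 J5 J6.
J1: 0→3, due 40, lateness -37
J2: 3→15, due 24, lateness -9
J3: 15→28, due 20, lateness 8
J4: 28→45, due 23, lateness 22
J5: 45→47, due 37, lateness 10
J6: 47→54, due 18, lateness 36
Maximum = 36.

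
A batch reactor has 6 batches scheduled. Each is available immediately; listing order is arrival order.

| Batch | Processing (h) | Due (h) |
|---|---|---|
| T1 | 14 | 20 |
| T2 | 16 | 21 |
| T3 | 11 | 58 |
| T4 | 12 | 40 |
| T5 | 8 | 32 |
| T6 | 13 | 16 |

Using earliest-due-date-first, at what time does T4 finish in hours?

EDD (increasing due date): T6 T1 T2 T5 T4 T3.
T6: 0→13
T1: 13→27
T2: 27→43
T5: 43→51
T4: 51→63

63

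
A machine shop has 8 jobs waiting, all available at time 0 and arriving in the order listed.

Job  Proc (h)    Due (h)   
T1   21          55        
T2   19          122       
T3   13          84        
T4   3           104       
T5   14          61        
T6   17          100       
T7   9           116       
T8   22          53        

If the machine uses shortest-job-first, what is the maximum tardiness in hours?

SPT (increasing processing time): T4 T7 T3 T5 T6 T2 T1 T8.
T4: 0→3, due 104, tardiness 0
T7: 3→12, due 116, tardiness 0
T3: 12→25, due 84, tardiness 0
T5: 25→39, due 61, tardiness 0
T6: 39→56, due 100, tardiness 0
T2: 56→75, due 122, tardiness 0
T1: 75→96, due 55, tardiness 41
T8: 96→118, due 53, tardiness 65
Maximum = 65.

65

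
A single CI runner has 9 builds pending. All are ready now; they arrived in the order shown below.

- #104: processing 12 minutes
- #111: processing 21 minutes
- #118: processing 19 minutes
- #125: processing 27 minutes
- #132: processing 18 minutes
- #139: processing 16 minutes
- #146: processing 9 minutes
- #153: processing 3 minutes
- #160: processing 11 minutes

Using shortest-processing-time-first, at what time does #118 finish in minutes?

SPT (increasing processing time): #153 #146 #160 #104 #139 #132 #118 #111 #125.
#153: 0→3
#146: 3→12
#160: 12→23
#104: 23→35
#139: 35→51
#132: 51→69
#118: 69→88

88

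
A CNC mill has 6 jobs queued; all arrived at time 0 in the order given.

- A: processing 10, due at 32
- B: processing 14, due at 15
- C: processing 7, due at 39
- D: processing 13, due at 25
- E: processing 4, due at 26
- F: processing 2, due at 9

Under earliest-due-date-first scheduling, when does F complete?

2

EDD (increasing due date): F B D E A C.
F: 0→2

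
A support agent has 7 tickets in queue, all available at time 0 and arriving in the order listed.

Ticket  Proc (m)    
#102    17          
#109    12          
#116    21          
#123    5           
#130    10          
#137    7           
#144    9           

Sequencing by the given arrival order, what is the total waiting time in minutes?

288

FIFO (arrival order): #102 #109 #116 #123 #130 #137 #144.
#102: waits 0, runs 0→17
#109: waits 17, runs 17→29
#116: waits 29, runs 29→50
#123: waits 50, runs 50→55
#130: waits 55, runs 55→65
#137: waits 65, runs 65→72
#144: waits 72, runs 72→81
Sum = 0+17+29+50+55+65+72 = 288.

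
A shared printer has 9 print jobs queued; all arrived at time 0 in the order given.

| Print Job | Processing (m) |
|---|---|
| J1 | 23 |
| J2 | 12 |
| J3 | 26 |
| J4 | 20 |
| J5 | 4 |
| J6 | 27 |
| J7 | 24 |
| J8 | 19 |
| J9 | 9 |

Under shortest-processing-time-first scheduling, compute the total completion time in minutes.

649

SPT (increasing processing time): J5 J9 J2 J8 J4 J1 J7 J3 J6.
J5: 0→4
J9: 4→13
J2: 13→25
J8: 25→44
J4: 44→64
J1: 64→87
J7: 87→111
J3: 111→137
J6: 137→164
Sum = 4+13+25+44+64+87+111+137+164 = 649.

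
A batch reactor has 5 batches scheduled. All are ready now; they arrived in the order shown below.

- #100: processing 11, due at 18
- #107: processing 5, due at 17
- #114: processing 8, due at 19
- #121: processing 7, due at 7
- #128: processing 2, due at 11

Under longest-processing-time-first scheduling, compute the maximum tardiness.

LPT (decreasing processing time): #100 #114 #121 #107 #128.
#100: 0→11, due 18, tardiness 0
#114: 11→19, due 19, tardiness 0
#121: 19→26, due 7, tardiness 19
#107: 26→31, due 17, tardiness 14
#128: 31→33, due 11, tardiness 22
Maximum = 22.

22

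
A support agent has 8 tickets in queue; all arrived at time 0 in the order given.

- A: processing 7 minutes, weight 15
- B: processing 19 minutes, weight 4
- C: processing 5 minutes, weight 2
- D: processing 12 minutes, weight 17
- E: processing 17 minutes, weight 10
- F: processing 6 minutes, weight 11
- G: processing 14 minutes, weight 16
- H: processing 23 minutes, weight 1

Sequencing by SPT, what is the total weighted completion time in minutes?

SPT (increasing processing time): C F A D G E B H.
C: finishes 5, weight 2, w·C = 10
F: finishes 11, weight 11, w·C = 121
A: finishes 18, weight 15, w·C = 270
D: finishes 30, weight 17, w·C = 510
G: finishes 44, weight 16, w·C = 704
E: finishes 61, weight 10, w·C = 610
B: finishes 80, weight 4, w·C = 320
H: finishes 103, weight 1, w·C = 103
Sum = 10+121+270+510+704+610+320+103 = 2648.

2648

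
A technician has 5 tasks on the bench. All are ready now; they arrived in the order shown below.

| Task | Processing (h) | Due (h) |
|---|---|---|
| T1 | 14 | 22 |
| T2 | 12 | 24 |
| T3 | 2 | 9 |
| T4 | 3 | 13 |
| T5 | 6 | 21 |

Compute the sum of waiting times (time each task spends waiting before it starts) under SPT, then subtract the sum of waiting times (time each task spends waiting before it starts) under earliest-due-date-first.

SPT (increasing processing time): T3 T4 T5 T2 T1.
T3: waits 0, runs 0→2
T4: waits 2, runs 2→5
T5: waits 5, runs 5→11
T2: waits 11, runs 11→23
T1: waits 23, runs 23→37
Sum = 0+2+5+11+23 = 41.
EDD (increasing due date): T3 T4 T5 T1 T2.
T3: waits 0, runs 0→2
T4: waits 2, runs 2→5
T5: waits 5, runs 5→11
T1: waits 11, runs 11→25
T2: waits 25, runs 25→37
Sum = 0+2+5+11+25 = 43.
Difference = 41 − 43 = -2.

-2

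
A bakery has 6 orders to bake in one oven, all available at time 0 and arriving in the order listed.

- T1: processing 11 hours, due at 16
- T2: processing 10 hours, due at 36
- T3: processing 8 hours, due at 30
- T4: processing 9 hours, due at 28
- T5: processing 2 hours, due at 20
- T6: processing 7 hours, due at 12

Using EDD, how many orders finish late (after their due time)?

4

EDD (increasing due date): T6 T1 T5 T4 T3 T2.
T6: 0→7, due 12, tardiness 0
T1: 7→18, due 16, tardiness 2
T5: 18→20, due 20, tardiness 0
T4: 20→29, due 28, tardiness 1
T3: 29→37, due 30, tardiness 7
T2: 37→47, due 36, tardiness 11
Late orders: 4.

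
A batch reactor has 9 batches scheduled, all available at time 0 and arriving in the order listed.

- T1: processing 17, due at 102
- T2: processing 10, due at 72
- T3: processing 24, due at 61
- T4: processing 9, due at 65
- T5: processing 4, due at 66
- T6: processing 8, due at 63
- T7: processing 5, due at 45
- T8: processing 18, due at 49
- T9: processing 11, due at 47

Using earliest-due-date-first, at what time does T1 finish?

106

EDD (increasing due date): T7 T9 T8 T3 T6 T4 T5 T2 T1.
T7: 0→5
T9: 5→16
T8: 16→34
T3: 34→58
T6: 58→66
T4: 66→75
T5: 75→79
T2: 79→89
T1: 89→106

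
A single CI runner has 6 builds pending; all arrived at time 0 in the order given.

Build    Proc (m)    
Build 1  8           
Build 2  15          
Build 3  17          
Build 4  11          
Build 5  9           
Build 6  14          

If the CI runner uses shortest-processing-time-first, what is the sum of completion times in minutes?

226

SPT (increasing processing time): Build 1 Build 5 Build 4 Build 6 Build 2 Build 3.
Build 1: 0→8
Build 5: 8→17
Build 4: 17→28
Build 6: 28→42
Build 2: 42→57
Build 3: 57→74
Sum = 8+17+28+42+57+74 = 226.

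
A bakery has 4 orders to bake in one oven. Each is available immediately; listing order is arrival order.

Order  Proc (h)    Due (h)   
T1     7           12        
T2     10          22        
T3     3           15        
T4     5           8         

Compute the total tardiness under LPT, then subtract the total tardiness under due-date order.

LPT (decreasing processing time): T2 T1 T4 T3.
T2: 0→10, due 22, tardiness 0
T1: 10→17, due 12, tardiness 5
T4: 17→22, due 8, tardiness 14
T3: 22→25, due 15, tardiness 10
Sum = 0+5+14+10 = 29.
EDD (increasing due date): T4 T1 T3 T2.
T4: 0→5, due 8, tardiness 0
T1: 5→12, due 12, tardiness 0
T3: 12→15, due 15, tardiness 0
T2: 15→25, due 22, tardiness 3
Sum = 0+0+0+3 = 3.
Difference = 29 − 3 = 26.

26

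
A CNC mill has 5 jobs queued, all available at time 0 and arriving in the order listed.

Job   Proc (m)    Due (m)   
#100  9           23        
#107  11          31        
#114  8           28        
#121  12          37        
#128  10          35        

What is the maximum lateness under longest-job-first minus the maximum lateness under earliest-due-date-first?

9

LPT (decreasing processing time): #121 #107 #128 #100 #114.
#121: 0→12, due 37, lateness -25
#107: 12→23, due 31, lateness -8
#128: 23→33, due 35, lateness -2
#100: 33→42, due 23, lateness 19
#114: 42→50, due 28, lateness 22
Maximum = 22.
EDD (increasing due date): #100 #114 #107 #128 #121.
#100: 0→9, due 23, lateness -14
#114: 9→17, due 28, lateness -11
#107: 17→28, due 31, lateness -3
#128: 28→38, due 35, lateness 3
#121: 38→50, due 37, lateness 13
Maximum = 13.
Difference = 22 − 13 = 9.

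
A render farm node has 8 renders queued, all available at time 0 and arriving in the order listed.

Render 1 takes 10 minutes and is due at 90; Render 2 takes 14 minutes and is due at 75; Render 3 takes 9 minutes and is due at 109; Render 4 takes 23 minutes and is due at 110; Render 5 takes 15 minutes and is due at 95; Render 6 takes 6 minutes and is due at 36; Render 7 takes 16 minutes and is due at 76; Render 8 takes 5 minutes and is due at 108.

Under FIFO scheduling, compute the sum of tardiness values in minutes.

FIFO (arrival order): Render 1 Render 2 Render 3 Render 4 Render 5 Render 6 Render 7 Render 8.
Render 1: 0→10, due 90, tardiness 0
Render 2: 10→24, due 75, tardiness 0
Render 3: 24→33, due 109, tardiness 0
Render 4: 33→56, due 110, tardiness 0
Render 5: 56→71, due 95, tardiness 0
Render 6: 71→77, due 36, tardiness 41
Render 7: 77→93, due 76, tardiness 17
Render 8: 93→98, due 108, tardiness 0
Sum = 0+0+0+0+0+41+17+0 = 58.

58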